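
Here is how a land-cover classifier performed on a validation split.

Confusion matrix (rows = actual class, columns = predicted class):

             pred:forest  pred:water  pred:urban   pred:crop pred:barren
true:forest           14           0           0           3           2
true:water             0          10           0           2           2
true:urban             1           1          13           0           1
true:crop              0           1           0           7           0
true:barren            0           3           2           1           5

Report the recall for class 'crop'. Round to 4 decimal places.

Take TP from the diagonal, FP from the rest of the 'crop' prediction marginal, FN from the rest of the 'crop' actual marginal.
recall = TP/(TP+FN).
crop: TP=7, FN=0+1+0+0=1 → 7/8 = 0.87500

0.8750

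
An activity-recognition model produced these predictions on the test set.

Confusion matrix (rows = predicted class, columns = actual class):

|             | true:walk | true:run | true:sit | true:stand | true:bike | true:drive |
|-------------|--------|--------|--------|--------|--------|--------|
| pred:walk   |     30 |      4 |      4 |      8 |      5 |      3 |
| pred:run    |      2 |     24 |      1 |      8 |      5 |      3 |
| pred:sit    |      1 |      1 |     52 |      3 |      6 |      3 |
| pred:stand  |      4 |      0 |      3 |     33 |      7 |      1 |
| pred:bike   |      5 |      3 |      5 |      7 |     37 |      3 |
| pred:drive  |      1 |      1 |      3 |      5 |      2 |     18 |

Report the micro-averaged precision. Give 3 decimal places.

0.645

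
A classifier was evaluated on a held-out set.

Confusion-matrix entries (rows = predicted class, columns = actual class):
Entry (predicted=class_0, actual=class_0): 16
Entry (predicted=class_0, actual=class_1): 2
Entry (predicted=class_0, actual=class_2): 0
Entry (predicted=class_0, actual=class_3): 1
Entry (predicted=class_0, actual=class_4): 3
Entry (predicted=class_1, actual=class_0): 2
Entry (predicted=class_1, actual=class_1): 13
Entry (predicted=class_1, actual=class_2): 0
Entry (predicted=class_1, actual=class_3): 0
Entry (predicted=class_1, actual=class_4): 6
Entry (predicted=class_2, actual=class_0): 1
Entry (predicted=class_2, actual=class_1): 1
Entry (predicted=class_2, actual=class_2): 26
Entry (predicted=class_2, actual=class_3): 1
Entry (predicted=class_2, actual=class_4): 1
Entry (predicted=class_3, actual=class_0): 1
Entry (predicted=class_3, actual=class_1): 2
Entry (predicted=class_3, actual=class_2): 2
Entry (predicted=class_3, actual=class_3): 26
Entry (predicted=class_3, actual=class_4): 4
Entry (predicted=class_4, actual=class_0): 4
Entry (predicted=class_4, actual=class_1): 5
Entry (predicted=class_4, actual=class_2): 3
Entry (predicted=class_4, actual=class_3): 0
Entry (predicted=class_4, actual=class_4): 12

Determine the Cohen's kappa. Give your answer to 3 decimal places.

Observed agreement pₒ = trace/N = 93/132 = 0.7045
Expected agreement pₑ = Σ (rowᵢ·colᵢ)/N² = (24·22 + 23·21 + 31·30 + 28·35 + 26·24)/132² = 0.2035
κ = (pₒ − pₑ)/(1 − pₑ) = (0.7045 − 0.2035)/(1 − 0.2035) = 0.629

0.629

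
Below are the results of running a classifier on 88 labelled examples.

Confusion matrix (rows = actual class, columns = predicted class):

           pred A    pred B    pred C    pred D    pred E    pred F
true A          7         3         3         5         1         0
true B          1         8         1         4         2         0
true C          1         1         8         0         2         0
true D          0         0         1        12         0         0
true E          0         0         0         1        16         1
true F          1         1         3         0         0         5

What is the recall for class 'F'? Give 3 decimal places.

Treat 'F' as positive and all other classes as negative.
recall = TP/(TP+FN).
F: TP=5, FN=1+1+3+0+0=5 → 5/10 = 0.5000

0.500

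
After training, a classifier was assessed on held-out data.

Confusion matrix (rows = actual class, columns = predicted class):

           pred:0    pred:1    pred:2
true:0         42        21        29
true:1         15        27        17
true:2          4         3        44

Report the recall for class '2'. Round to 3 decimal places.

0.863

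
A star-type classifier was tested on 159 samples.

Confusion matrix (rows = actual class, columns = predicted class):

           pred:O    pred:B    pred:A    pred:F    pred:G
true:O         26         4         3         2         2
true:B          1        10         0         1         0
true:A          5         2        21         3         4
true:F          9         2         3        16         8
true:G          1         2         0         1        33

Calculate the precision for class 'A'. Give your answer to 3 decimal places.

0.778

Take TP from the diagonal, FP from the rest of the 'A' prediction marginal, FN from the rest of the 'A' actual marginal.
precision = TP/(TP+FP).
A: TP=21, FP=3+0+3+0=6 → 21/27 = 0.7778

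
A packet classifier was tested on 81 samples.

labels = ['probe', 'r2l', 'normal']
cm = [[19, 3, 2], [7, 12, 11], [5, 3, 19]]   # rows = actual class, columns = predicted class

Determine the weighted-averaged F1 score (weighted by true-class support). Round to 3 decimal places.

0.605

Per-class F1 score (2·TP/(2·TP+FP+FN)):
  probe: TP=19, FP=7+5=12, FN=3+2=5 → 38/55 = 0.6909
  r2l: TP=12, FP=3+3=6, FN=7+11=18 → 24/48 = 0.5000
  normal: TP=19, FP=2+11=13, FN=5+3=8 → 38/59 = 0.6441
Weighted-F1 score = Σ (supportᵢ/N)·F1 scoreᵢ with N=81: (24/81)·0.6909 + (30/81)·0.5000 + (27/81)·0.6441 = 0.605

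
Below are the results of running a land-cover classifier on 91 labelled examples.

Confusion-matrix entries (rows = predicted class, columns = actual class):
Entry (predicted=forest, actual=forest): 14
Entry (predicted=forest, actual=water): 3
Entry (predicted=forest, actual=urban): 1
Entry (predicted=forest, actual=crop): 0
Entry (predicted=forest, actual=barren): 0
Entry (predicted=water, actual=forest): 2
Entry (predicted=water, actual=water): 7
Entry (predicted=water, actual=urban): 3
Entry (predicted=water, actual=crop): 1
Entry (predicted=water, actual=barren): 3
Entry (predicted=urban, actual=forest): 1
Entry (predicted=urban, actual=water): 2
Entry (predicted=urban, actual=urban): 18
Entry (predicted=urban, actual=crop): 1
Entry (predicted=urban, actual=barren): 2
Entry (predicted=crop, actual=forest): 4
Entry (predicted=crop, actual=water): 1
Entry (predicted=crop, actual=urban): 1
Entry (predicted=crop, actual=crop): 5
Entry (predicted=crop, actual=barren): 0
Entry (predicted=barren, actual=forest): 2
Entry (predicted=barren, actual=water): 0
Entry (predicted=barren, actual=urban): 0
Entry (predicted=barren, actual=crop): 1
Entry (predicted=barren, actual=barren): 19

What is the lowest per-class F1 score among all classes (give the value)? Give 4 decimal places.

0.4828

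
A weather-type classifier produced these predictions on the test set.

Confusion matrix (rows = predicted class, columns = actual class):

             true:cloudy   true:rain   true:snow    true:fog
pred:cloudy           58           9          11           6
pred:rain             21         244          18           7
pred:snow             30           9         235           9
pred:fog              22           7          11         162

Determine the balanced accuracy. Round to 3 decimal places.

Balanced accuracy = mean of per-class recall.
  cloudy: recall = 58/131 = 0.4427
  rain: recall = 244/269 = 0.9071
  snow: recall = 235/275 = 0.8545
  fog: recall = 162/184 = 0.8804
Mean = (0.4427 + 0.9071 + 0.8545 + 0.8804) / 4 = 0.771

0.771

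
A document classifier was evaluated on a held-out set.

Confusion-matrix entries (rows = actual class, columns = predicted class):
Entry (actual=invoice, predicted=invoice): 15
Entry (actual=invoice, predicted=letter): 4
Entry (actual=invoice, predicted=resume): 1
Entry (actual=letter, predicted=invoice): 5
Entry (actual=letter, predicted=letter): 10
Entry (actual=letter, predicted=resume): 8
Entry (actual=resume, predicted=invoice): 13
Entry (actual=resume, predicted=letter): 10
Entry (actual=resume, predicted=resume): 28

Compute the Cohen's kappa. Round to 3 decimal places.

Observed agreement pₒ = trace/N = 53/94 = 0.5638
Expected agreement pₑ = Σ (rowᵢ·colᵢ)/N² = (20·33 + 23·24 + 51·37)/94² = 0.3507
κ = (pₒ − pₑ)/(1 − pₑ) = (0.5638 − 0.3507)/(1 − 0.3507) = 0.328

0.328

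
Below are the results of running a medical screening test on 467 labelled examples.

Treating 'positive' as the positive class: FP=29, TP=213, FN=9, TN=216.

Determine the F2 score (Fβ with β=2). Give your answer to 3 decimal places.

0.942

Fβ = (1+β²)·TP / ((1+β²)·TP + β²·FN + FP), with β²=4
= 5·213 / (5·213 + 4·9 + 29) = 0.942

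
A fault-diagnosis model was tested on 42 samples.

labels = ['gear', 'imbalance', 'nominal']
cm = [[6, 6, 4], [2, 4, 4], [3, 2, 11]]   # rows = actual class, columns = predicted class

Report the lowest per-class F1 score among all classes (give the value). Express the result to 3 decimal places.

Per-class F1 score (2·TP/(2·TP+FP+FN)):
  gear: TP=6, FP=2+3=5, FN=6+4=10 → 12/27 = 0.4444
  imbalance: TP=4, FP=6+2=8, FN=2+4=6 → 8/22 = 0.3636
  nominal: TP=11, FP=4+4=8, FN=3+2=5 → 22/35 = 0.6286
Lowest is class 'imbalance' with F1 score = 0.364.

0.364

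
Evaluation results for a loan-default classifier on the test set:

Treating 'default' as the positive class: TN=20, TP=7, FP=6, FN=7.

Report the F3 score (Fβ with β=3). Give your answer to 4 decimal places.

0.5036

Fβ = (1+β²)·TP / ((1+β²)·TP + β²·FN + FP), with β²=9
= 10·7 / (10·7 + 9·7 + 6) = 0.5036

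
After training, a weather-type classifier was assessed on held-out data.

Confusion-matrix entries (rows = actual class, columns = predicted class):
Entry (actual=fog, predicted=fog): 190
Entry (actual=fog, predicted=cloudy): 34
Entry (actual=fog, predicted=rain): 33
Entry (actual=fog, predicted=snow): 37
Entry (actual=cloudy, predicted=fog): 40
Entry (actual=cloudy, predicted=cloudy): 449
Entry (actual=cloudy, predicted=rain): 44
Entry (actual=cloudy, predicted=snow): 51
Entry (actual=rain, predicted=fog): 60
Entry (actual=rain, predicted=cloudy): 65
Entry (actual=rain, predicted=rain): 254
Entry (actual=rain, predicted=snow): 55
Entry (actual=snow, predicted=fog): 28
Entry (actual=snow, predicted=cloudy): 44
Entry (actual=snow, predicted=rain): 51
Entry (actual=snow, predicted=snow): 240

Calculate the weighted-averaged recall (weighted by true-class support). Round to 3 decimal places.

0.676

Per-class recall (TP/(TP+FN)):
  fog: TP=190, FN=34+33+37=104 → 190/294 = 0.6463
  cloudy: TP=449, FN=40+44+51=135 → 449/584 = 0.7688
  rain: TP=254, FN=60+65+55=180 → 254/434 = 0.5853
  snow: TP=240, FN=28+44+51=123 → 240/363 = 0.6612
Weighted-recall = Σ (supportᵢ/N)·recallᵢ with N=1675: (294/1675)·0.6463 + (584/1675)·0.7688 + (434/1675)·0.5853 + (363/1675)·0.6612 = 0.676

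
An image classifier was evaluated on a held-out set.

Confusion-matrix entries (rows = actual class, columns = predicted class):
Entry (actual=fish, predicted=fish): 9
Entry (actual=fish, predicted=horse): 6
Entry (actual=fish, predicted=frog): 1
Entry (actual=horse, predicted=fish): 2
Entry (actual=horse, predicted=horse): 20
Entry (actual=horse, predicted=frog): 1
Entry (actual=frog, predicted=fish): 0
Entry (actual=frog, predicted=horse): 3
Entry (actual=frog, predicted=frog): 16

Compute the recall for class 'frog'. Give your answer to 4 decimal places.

0.8421

recall = TP/(TP+FN).
frog: TP=16, FN=0+3=3 → 16/19 = 0.84211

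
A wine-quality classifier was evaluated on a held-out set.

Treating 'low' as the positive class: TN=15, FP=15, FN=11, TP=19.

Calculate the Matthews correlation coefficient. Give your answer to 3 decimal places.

0.135

MCC = (TP·TN − FP·FN) / √((TP+FP)(TP+FN)(TN+FP)(TN+FN))
Numerator = 19·15 − 15·11 = 120
Denominator = √(34·30·30·26) = √795600 = 891.9641
MCC = 120 / 891.9641 = 0.135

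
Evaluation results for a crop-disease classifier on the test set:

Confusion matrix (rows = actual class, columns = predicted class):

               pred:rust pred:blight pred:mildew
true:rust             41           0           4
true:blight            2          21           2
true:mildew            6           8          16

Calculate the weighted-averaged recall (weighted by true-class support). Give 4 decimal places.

Per-class recall (TP/(TP+FN)):
  rust: TP=41, FN=0+4=4 → 41/45 = 0.91111
  blight: TP=21, FN=2+2=4 → 21/25 = 0.84000
  mildew: TP=16, FN=6+8=14 → 16/30 = 0.53333
Weighted-recall = Σ (supportᵢ/N)·recallᵢ with N=100: (45/100)·0.91111 + (25/100)·0.84000 + (30/100)·0.53333 = 0.7800

0.7800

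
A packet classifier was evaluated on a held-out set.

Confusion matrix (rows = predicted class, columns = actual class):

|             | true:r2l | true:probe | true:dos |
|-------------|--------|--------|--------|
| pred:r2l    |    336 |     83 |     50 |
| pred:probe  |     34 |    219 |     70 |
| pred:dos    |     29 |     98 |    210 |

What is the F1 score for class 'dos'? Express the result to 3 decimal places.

One-vs-rest for 'dos': TP = diagonal; FP = other classes predicted 'dos'; FN = 'dos' predicted as other.
F1 score = 2·TP/(2·TP+FP+FN).
dos: TP=210, FP=29+98=127, FN=50+70=120 → 420/667 = 0.6297

0.630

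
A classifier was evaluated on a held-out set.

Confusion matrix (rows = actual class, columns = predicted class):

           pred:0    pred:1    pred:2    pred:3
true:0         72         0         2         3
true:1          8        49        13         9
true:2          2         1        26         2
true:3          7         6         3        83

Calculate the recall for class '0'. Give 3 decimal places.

Treat '0' as positive and all other classes as negative.
recall = TP/(TP+FN).
0: TP=72, FN=0+2+3=5 → 72/77 = 0.9351

0.935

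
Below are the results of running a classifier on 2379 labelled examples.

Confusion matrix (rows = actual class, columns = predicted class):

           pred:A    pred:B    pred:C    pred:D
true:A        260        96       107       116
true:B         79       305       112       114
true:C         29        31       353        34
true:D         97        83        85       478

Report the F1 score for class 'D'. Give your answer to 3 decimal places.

Treat 'D' as positive and all other classes as negative.
F1 score = 2·TP/(2·TP+FP+FN).
D: TP=478, FP=116+114+34=264, FN=97+83+85=265 → 956/1485 = 0.6438

0.644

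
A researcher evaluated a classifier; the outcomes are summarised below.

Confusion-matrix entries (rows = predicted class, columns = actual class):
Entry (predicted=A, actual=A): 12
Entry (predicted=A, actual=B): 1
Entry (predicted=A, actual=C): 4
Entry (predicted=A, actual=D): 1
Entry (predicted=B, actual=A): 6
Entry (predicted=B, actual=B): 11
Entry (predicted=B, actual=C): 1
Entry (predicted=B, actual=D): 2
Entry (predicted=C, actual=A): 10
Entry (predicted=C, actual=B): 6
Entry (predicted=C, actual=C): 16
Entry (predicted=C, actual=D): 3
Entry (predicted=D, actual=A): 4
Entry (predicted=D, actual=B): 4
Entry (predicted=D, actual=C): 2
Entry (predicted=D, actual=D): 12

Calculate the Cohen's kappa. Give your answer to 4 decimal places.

0.3860

Observed agreement pₒ = trace/N = 51/95 = 0.53684
Expected agreement pₑ = Σ (rowᵢ·colᵢ)/N² = (32·18 + 22·20 + 23·35 + 18·22)/95² = 0.24565
κ = (pₒ − pₑ)/(1 − pₑ) = (0.53684 − 0.24565)/(1 − 0.24565) = 0.3860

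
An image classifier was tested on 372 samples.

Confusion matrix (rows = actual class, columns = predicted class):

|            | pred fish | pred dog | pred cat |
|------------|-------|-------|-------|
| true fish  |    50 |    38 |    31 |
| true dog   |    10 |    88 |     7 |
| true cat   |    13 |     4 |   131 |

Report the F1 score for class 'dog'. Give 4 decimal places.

0.7489

One-vs-rest for 'dog': TP = diagonal; FP = other classes predicted 'dog'; FN = 'dog' predicted as other.
F1 score = 2·TP/(2·TP+FP+FN).
dog: TP=88, FP=38+4=42, FN=10+7=17 → 176/235 = 0.74894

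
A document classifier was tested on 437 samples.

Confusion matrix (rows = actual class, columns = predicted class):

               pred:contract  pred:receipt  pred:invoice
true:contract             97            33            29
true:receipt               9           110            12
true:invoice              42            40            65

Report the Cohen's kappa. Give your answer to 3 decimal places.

0.436

Observed agreement pₒ = trace/N = 272/437 = 0.6224
Expected agreement pₑ = Σ (rowᵢ·colᵢ)/N² = (159·148 + 131·183 + 147·106)/437² = 0.3304
κ = (pₒ − pₑ)/(1 − pₑ) = (0.6224 − 0.3304)/(1 − 0.3304) = 0.436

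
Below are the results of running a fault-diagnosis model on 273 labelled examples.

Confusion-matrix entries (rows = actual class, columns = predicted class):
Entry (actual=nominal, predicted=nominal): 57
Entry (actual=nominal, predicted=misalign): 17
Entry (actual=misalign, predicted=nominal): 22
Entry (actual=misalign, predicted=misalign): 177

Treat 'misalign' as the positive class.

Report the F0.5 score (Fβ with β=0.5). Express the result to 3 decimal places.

0.908

Fβ = (1+β²)·TP / ((1+β²)·TP + β²·FN + FP), with β²=1/4
= 1.25·177 / (1.25·177 + 0.25·22 + 17) = 0.908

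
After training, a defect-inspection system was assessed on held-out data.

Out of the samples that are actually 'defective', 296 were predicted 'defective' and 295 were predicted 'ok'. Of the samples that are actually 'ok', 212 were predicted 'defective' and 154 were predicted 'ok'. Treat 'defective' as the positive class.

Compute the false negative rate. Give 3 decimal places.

FNR = FN/(FN+TP) = 295/(295+296) = 0.499

0.499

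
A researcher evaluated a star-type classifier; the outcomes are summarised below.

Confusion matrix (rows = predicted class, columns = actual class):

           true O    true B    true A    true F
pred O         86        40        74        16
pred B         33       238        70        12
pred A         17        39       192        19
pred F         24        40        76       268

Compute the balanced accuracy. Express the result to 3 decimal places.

Balanced accuracy = mean of per-class recall.
  O: recall = 86/160 = 0.5375
  B: recall = 238/357 = 0.6667
  A: recall = 192/412 = 0.4660
  F: recall = 268/315 = 0.8508
Mean = (0.5375 + 0.6667 + 0.4660 + 0.8508) / 4 = 0.630

0.630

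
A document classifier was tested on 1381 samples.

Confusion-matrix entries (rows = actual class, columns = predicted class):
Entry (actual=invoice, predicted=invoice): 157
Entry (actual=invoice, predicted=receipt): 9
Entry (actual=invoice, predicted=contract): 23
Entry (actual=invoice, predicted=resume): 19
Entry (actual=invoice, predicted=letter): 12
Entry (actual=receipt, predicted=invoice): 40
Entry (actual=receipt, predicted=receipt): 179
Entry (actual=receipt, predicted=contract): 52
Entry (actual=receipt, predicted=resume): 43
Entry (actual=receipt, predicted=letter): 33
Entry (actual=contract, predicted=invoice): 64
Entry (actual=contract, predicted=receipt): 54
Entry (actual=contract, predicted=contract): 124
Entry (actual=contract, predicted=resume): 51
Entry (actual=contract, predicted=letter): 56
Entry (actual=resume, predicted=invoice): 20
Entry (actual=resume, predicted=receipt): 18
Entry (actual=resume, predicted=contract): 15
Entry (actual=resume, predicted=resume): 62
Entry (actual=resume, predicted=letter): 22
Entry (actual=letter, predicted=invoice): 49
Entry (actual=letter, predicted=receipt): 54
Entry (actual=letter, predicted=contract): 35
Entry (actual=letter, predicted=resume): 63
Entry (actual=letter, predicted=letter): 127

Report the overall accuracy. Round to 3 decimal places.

Accuracy = trace / total = (157+179+124+62+127=649) / 1381 = 649/1381 = 0.470

0.470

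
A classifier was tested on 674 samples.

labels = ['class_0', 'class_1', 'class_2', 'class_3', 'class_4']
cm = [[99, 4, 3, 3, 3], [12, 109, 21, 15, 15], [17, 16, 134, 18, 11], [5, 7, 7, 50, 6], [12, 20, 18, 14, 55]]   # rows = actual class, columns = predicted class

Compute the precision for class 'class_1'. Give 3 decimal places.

0.699

Take TP from the diagonal, FP from the rest of the 'class_1' prediction marginal, FN from the rest of the 'class_1' actual marginal.
precision = TP/(TP+FP).
class_1: TP=109, FP=4+16+7+20=47 → 109/156 = 0.6987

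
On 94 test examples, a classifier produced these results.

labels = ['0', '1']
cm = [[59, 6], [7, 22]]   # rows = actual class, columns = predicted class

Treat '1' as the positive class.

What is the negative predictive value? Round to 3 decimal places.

NPV = TN/(TN+FN) = 59/(59+7) = 0.894

0.894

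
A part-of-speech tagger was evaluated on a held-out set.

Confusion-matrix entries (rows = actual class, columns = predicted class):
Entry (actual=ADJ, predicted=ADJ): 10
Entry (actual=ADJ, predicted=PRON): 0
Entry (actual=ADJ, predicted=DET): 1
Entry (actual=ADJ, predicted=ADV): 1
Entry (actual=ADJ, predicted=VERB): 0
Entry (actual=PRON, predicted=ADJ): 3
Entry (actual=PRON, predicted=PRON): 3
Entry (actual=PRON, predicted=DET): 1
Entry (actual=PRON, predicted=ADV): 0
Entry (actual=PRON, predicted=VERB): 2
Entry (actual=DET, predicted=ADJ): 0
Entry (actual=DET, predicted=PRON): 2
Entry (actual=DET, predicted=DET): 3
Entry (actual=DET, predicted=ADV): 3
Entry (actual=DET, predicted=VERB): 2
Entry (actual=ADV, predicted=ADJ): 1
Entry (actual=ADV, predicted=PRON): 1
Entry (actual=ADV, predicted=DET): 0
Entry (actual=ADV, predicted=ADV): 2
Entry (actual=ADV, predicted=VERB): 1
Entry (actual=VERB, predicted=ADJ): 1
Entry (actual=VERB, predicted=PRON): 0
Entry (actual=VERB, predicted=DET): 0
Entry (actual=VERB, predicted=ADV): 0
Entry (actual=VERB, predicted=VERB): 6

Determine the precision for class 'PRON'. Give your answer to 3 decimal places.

0.500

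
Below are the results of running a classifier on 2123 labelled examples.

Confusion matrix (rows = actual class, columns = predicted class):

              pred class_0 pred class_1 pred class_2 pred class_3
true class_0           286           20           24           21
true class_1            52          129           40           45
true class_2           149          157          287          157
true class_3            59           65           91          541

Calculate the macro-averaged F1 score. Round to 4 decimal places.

0.5590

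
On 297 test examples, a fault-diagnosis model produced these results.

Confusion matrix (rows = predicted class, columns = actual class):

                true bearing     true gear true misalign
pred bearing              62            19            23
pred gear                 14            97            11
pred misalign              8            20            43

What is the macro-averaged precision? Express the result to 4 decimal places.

Per-class precision (TP/(TP+FP)):
  bearing: TP=62, FP=19+23=42 → 62/104 = 0.59615
  gear: TP=97, FP=14+11=25 → 97/122 = 0.79508
  misalign: TP=43, FP=8+20=28 → 43/71 = 0.60563
Macro-precision = mean = (0.59615 + 0.79508 + 0.60563) / 3 = 0.6656

0.6656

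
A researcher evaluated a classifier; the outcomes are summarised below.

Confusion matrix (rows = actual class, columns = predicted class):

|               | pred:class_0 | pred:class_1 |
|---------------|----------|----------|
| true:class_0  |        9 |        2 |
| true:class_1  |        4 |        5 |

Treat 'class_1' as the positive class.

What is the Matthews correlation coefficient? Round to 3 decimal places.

MCC = (TP·TN − FP·FN) / √((TP+FP)(TP+FN)(TN+FP)(TN+FN))
Numerator = 5·9 − 2·4 = 37
Denominator = √(7·9·11·13) = √9009 = 94.9158
MCC = 37 / 94.9158 = 0.390

0.390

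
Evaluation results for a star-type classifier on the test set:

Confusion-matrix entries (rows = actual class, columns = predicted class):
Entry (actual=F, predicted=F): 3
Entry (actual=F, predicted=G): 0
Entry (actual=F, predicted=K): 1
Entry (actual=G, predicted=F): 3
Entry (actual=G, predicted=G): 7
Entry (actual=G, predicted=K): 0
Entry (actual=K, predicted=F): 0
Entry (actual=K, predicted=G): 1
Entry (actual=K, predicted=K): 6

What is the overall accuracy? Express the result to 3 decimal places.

0.762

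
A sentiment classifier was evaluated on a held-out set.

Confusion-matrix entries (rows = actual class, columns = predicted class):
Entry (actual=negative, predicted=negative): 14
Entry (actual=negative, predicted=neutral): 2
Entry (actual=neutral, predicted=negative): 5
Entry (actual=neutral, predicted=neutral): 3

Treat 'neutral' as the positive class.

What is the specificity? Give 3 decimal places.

Specificity = TN/(TN+FP) = 14/(14+2) = 0.875

0.875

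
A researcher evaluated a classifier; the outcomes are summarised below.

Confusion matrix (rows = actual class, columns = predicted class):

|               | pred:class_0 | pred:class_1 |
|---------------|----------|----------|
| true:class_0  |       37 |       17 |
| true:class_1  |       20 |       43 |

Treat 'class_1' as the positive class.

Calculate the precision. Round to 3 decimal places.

0.717

Precision = TP/(TP+FP) = 43/(43+17) = 43/60 = 0.717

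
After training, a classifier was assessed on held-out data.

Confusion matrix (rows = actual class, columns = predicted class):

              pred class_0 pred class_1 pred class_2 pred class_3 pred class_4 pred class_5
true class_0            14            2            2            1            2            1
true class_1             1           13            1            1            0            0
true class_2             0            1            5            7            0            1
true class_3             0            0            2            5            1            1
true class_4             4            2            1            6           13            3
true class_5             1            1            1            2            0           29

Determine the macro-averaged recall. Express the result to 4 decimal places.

Per-class recall (TP/(TP+FN)):
  class_0: TP=14, FN=2+2+1+2+1=8 → 14/22 = 0.63636
  class_1: TP=13, FN=1+1+1+0+0=3 → 13/16 = 0.81250
  class_2: TP=5, FN=0+1+7+0+1=9 → 5/14 = 0.35714
  class_3: TP=5, FN=0+0+2+1+1=4 → 5/9 = 0.55556
  class_4: TP=13, FN=4+2+1+6+3=16 → 13/29 = 0.44828
  class_5: TP=29, FN=1+1+1+2+0=5 → 29/34 = 0.85294
Macro-recall = mean = (0.63636 + 0.81250 + 0.35714 + 0.55556 + 0.44828 + 0.85294) / 6 = 0.6105

0.6105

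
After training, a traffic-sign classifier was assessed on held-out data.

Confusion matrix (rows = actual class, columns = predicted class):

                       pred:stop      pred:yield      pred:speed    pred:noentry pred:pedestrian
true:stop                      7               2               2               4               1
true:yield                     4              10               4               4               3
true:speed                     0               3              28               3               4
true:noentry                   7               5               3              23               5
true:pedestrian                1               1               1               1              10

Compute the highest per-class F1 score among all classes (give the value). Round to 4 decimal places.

0.7368

Per-class F1 score (2·TP/(2·TP+FP+FN)):
  stop: TP=7, FP=4+0+7+1=12, FN=2+2+4+1=9 → 14/35 = 0.40000
  yield: TP=10, FP=2+3+5+1=11, FN=4+4+4+3=15 → 20/46 = 0.43478
  speed: TP=28, FP=2+4+3+1=10, FN=0+3+3+4=10 → 56/76 = 0.73684
  noentry: TP=23, FP=4+4+3+1=12, FN=7+5+3+5=20 → 46/78 = 0.58974
  pedestrian: TP=10, FP=1+3+4+5=13, FN=1+1+1+1=4 → 20/37 = 0.54054
Highest is class 'speed' with F1 score = 0.7368.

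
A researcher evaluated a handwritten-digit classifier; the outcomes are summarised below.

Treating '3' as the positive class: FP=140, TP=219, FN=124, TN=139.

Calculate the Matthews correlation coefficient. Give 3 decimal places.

0.138

MCC = (TP·TN − FP·FN) / √((TP+FP)(TP+FN)(TN+FP)(TN+FN))
Numerator = 219·139 − 140·124 = 13081
Denominator = √(359·343·279·263) = √9035423649 = 95054.8455
MCC = 13081 / 95054.8455 = 0.138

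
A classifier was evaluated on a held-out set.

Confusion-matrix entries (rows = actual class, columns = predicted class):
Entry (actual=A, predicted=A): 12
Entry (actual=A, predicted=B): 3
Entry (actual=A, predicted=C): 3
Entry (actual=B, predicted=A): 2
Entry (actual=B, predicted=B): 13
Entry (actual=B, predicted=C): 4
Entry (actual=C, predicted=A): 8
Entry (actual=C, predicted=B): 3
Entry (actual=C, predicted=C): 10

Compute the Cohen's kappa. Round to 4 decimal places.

0.4071

Observed agreement pₒ = trace/N = 35/58 = 0.60345
Expected agreement pₑ = Σ (rowᵢ·colᵢ)/N² = (18·22 + 19·19 + 21·17)/58² = 0.33115
κ = (pₒ − pₑ)/(1 − pₑ) = (0.60345 − 0.33115)/(1 − 0.33115) = 0.4071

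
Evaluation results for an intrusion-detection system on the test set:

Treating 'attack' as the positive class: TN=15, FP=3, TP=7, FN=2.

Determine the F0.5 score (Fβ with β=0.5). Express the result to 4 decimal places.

Fβ = (1+β²)·TP / ((1+β²)·TP + β²·FN + FP), with β²=1/4
= 1.25·7 / (1.25·7 + 0.25·2 + 3) = 0.7143

0.7143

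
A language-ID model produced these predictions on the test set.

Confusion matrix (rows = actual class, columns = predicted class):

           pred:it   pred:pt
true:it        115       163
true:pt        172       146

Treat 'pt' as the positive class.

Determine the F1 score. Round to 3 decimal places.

0.466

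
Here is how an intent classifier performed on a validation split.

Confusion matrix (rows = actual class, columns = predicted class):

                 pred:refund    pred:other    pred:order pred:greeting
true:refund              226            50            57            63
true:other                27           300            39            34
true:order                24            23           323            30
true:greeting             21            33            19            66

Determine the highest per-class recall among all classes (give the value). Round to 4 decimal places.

Per-class recall (TP/(TP+FN)):
  refund: TP=226, FN=50+57+63=170 → 226/396 = 0.57071
  other: TP=300, FN=27+39+34=100 → 300/400 = 0.75000
  order: TP=323, FN=24+23+30=77 → 323/400 = 0.80750
  greeting: TP=66, FN=21+33+19=73 → 66/139 = 0.47482
Highest is class 'order' with recall = 0.8075.

0.8075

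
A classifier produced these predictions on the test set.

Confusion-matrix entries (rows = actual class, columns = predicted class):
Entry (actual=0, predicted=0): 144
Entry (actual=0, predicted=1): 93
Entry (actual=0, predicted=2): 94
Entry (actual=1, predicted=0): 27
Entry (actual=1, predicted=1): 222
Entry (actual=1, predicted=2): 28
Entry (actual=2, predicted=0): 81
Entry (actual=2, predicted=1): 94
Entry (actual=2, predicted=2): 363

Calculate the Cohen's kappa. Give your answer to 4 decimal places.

0.4415

Observed agreement pₒ = trace/N = 729/1146 = 0.63613
Expected agreement pₑ = Σ (rowᵢ·colᵢ)/N² = (331·252 + 277·409 + 538·485)/1146² = 0.34846
κ = (pₒ − pₑ)/(1 − pₑ) = (0.63613 − 0.34846)/(1 − 0.34846) = 0.4415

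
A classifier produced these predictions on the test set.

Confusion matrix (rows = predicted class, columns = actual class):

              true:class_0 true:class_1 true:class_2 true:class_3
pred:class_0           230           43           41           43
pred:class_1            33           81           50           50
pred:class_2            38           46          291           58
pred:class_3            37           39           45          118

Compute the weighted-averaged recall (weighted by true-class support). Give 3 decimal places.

Per-class recall (TP/(TP+FN)):
  class_0: TP=230, FN=33+38+37=108 → 230/338 = 0.6805
  class_1: TP=81, FN=43+46+39=128 → 81/209 = 0.3876
  class_2: TP=291, FN=41+50+45=136 → 291/427 = 0.6815
  class_3: TP=118, FN=43+50+58=151 → 118/269 = 0.4387
Weighted-recall = Σ (supportᵢ/N)·recallᵢ with N=1243: (338/1243)·0.6805 + (209/1243)·0.3876 + (427/1243)·0.6815 + (269/1243)·0.4387 = 0.579

0.579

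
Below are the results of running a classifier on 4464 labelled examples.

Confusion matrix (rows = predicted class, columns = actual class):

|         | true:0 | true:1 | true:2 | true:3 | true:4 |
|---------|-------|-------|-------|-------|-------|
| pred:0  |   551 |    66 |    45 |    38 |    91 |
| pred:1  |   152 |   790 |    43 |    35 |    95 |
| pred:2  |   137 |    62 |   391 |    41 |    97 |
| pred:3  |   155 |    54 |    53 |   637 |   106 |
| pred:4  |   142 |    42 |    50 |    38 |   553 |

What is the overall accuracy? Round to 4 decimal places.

Accuracy = trace / total = (551+790+391+637+553=2922) / 4464 = 2922/4464 = 0.6546

0.6546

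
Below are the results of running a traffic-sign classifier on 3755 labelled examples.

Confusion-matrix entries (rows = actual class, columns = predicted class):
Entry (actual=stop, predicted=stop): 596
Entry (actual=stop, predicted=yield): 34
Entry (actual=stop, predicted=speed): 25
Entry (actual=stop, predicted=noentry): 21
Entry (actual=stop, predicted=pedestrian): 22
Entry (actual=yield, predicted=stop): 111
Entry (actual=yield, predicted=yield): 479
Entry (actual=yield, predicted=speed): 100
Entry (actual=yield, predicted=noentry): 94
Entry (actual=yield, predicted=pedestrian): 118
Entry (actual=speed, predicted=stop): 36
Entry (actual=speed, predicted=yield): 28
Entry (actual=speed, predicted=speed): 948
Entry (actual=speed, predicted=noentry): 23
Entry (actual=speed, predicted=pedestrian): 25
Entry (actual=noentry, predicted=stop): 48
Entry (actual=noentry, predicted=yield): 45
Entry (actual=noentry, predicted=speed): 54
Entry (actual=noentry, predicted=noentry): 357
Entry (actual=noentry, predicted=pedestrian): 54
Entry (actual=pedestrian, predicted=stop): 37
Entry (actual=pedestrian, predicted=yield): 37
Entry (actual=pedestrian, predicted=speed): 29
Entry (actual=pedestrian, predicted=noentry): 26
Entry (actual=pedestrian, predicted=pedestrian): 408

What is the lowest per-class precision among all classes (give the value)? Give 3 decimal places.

0.651

Per-class precision (TP/(TP+FP)):
  stop: TP=596, FP=111+36+48+37=232 → 596/828 = 0.7198
  yield: TP=479, FP=34+28+45+37=144 → 479/623 = 0.7689
  speed: TP=948, FP=25+100+54+29=208 → 948/1156 = 0.8201
  noentry: TP=357, FP=21+94+23+26=164 → 357/521 = 0.6852
  pedestrian: TP=408, FP=22+118+25+54=219 → 408/627 = 0.6507
Lowest is class 'pedestrian' with precision = 0.651.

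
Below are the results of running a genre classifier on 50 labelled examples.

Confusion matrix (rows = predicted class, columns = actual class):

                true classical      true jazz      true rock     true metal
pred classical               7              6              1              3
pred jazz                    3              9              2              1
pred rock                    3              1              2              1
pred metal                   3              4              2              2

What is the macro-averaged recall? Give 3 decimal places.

0.365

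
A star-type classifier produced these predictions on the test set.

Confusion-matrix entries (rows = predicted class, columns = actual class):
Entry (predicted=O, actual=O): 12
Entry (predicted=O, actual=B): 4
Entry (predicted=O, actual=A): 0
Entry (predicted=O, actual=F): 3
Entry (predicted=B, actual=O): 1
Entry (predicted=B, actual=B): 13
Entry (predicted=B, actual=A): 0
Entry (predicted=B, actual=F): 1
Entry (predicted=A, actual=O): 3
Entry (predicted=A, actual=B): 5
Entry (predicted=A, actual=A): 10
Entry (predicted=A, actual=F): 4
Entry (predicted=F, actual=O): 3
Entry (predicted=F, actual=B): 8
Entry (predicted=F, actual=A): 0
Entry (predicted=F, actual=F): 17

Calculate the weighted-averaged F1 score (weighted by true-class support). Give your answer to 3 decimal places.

0.615

Per-class F1 score (2·TP/(2·TP+FP+FN)):
  O: TP=12, FP=4+0+3=7, FN=1+3+3=7 → 24/38 = 0.6316
  B: TP=13, FP=1+0+1=2, FN=4+5+8=17 → 26/45 = 0.5778
  A: TP=10, FP=3+5+4=12, FN=0+0+0=0 → 20/32 = 0.6250
  F: TP=17, FP=3+8+0=11, FN=3+1+4=8 → 34/53 = 0.6415
Weighted-F1 score = Σ (supportᵢ/N)·F1 scoreᵢ with N=84: (19/84)·0.6316 + (30/84)·0.5778 + (10/84)·0.6250 + (25/84)·0.6415 = 0.615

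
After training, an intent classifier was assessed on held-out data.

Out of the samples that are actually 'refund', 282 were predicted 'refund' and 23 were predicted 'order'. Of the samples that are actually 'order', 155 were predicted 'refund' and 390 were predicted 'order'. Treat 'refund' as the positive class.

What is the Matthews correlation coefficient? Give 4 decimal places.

MCC = (TP·TN − FP·FN) / √((TP+FP)(TP+FN)(TN+FP)(TN+FN))
Numerator = 282·390 − 155·23 = 106415
Denominator = √(437·305·545·413) = √30000454225 = 173206.3920
MCC = 106415 / 173206.3920 = 0.6144

0.6144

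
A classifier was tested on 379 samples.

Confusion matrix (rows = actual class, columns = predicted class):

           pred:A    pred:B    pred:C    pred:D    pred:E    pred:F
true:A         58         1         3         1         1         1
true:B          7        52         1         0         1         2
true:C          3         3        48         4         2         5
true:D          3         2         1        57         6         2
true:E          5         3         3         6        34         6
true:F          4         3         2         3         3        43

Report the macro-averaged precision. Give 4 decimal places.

0.7700

Per-class precision (TP/(TP+FP)):
  A: TP=58, FP=7+3+3+5+4=22 → 58/80 = 0.72500
  B: TP=52, FP=1+3+2+3+3=12 → 52/64 = 0.81250
  C: TP=48, FP=3+1+1+3+2=10 → 48/58 = 0.82759
  D: TP=57, FP=1+0+4+6+3=14 → 57/71 = 0.80282
  E: TP=34, FP=1+1+2+6+3=13 → 34/47 = 0.72340
  F: TP=43, FP=1+2+5+2+6=16 → 43/59 = 0.72881
Macro-precision = mean = (0.72500 + 0.81250 + 0.82759 + 0.80282 + 0.72340 + 0.72881) / 6 = 0.7700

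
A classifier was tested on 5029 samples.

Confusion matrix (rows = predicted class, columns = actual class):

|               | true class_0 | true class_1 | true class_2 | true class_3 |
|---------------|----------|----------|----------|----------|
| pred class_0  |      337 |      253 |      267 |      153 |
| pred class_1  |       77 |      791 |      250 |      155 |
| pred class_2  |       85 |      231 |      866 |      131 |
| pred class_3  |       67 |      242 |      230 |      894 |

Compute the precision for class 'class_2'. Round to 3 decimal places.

One-vs-rest for 'class_2': TP = diagonal; FP = other classes predicted 'class_2'; FN = 'class_2' predicted as other.
precision = TP/(TP+FP).
class_2: TP=866, FP=85+231+131=447 → 866/1313 = 0.6596

0.660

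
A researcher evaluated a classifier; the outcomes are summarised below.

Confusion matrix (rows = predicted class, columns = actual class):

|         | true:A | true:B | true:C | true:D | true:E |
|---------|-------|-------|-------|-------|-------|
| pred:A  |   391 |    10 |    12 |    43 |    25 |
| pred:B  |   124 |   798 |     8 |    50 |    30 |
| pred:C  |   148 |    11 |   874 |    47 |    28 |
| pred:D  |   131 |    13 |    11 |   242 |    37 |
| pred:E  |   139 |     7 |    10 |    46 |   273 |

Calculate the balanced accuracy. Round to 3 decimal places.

0.717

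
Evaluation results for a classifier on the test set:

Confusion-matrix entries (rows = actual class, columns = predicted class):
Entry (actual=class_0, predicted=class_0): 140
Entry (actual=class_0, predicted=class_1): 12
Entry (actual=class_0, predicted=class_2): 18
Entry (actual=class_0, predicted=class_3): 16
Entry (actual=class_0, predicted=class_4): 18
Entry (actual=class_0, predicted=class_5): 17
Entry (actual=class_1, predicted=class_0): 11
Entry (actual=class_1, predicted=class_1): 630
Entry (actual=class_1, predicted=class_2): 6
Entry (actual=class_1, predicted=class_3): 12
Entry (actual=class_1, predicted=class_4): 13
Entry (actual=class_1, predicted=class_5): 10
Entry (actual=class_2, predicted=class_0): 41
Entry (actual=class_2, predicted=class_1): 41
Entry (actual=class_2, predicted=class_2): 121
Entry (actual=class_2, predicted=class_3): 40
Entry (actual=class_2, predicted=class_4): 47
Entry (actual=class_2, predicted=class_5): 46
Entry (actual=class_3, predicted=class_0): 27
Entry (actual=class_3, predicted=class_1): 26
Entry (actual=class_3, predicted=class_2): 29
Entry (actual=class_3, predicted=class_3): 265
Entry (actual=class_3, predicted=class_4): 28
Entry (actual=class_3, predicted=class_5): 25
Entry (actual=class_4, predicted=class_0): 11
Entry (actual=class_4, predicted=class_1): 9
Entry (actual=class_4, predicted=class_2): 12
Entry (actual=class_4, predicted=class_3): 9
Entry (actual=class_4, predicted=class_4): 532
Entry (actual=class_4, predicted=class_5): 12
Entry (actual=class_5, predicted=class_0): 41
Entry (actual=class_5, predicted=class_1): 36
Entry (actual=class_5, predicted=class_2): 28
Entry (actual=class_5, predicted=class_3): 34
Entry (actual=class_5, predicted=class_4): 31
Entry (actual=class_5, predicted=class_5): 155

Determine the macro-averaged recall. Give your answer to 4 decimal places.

Per-class recall (TP/(TP+FN)):
  class_0: TP=140, FN=12+18+16+18+17=81 → 140/221 = 0.63348
  class_1: TP=630, FN=11+6+12+13+10=52 → 630/682 = 0.92375
  class_2: TP=121, FN=41+41+40+47+46=215 → 121/336 = 0.36012
  class_3: TP=265, FN=27+26+29+28+25=135 → 265/400 = 0.66250
  class_4: TP=532, FN=11+9+12+9+12=53 → 532/585 = 0.90940
  class_5: TP=155, FN=41+36+28+34+31=170 → 155/325 = 0.47692
Macro-recall = mean = (0.63348 + 0.92375 + 0.36012 + 0.66250 + 0.90940 + 0.47692) / 6 = 0.6610

0.6610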